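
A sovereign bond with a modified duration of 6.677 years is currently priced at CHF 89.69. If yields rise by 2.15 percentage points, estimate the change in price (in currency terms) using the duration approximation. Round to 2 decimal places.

Duration approximation: ΔP/P ≈ -D_mod · Δy = -6.677 × (+0.0215) = -0.1435555.
ΔP ≈ 89.69 × (-0.1435555) = -12.875492795.

-CHF 12.88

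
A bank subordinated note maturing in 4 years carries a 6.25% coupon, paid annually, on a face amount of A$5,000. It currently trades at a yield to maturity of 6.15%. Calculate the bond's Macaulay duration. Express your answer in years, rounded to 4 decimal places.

Periodic yield y = 0.0615. Discount each cash flow and weight by its year:
  t   CF        PV=CF/(1+0.0615)^t    t·PV
  1       312.50       294.3947       294.3947
  2       312.50       277.3384       554.6768
  3       312.50       261.2703       783.8109
  4     5,312.50     4,184.2628    16,737.0510
  Σ                  5,017.2662    18,369.9335
Price P = Σ PV = 5,017.2662.
Macaulay duration = Σ(t·PV) / P = 18,369.9335 / 5,017.2662 = 3.66134 years.

3.6613 years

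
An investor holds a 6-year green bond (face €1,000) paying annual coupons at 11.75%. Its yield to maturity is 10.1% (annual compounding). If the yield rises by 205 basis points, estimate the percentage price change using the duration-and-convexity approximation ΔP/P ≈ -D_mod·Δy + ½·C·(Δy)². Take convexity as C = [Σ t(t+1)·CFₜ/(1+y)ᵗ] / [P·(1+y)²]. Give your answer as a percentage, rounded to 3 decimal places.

-8.191%

With y = 0.101:
  t   CF        PV=CF/(1+0.101)^t    t·PV        t(t+1)·PV
  1       117.50       106.7212       106.7212         213.4423
  2       117.50        96.9311       193.8622         581.5867
  3       117.50        88.0392       264.1175       1,056.4700
  4       117.50        79.9629       319.8516       1,599.2582
  5       117.50        72.6275       363.1376       2,178.8259
  6     1,117.50       627.3698     3,764.2189      26,349.5321
  Σ                  1,071.6517     5,011.9091      31,979.1152
P = 1,071.6517; D_Mac = 4.67681 yrs; D_mod = 4.24778 yrs; C = 24.61717.
Duration effect: -4.24778 × (+0.0205) = -0.087080
Convexity effect: 0.5 × 24.61717 × (0.0205)² = +0.0051727
ΔP/P ≈ -0.087080 + 0.0051727 = -0.081907 = -8.1907%.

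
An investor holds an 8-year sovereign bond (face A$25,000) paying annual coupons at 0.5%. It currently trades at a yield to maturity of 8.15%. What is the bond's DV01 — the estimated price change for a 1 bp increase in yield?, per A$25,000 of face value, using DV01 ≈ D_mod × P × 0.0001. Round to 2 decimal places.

Periodic yield y = 0.0815.
  t   CF        PV=CF/(1+0.0815)^t    t·PV
  1       125.00       115.5802       115.5802
  2       125.00       106.8703       213.7406
  3       125.00        98.8167       296.4502
  4       125.00        91.3701       365.4802
  5       125.00        84.4846       422.4228
  6       125.00        78.1180       468.7077
  7       125.00        72.2311       505.6178
  8    25,125.00    13,424.3690   107,394.9517
  Σ                 14,071.8399   109,782.9514
P = 14,071.8399; D_Mac = 7.80161 yrs; D_mod = 7.21369 yrs.
DV01 ≈ 7.21369 × 14,071.8399 × 0.0001 = 10.150989.

A$10.15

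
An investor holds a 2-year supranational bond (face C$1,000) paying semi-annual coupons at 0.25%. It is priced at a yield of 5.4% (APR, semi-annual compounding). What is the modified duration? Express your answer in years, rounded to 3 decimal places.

Periodic yield y = 0.027. First find Macaulay duration:
  t   CF        PV=CF/(1+0.027)^t    t·PV
  1         1.25         1.2171         1.2171
  2         1.25         1.1851         2.3703
  3         1.25         1.1540         3.4619
  4     1,001.25       900.0378     3,600.1512
  Σ                    903.5941     3,607.2006
P = 903.5941; Macaulay duration = 3,607.2006 / 903.5941 = 3.99206 half-year periods = 1.99603 years.
Modified duration = D_Mac / (1 + y) = 1.99603 / 1.027 = 1.94355 years.

1.944 years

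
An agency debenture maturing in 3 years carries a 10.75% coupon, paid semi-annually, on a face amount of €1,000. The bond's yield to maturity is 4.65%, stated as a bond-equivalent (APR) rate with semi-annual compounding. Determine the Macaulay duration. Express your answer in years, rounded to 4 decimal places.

2.6730 years

Periodic yield y = 0.02325. Discount each cash flow and weight by its period:
  t   CF        PV=CF/(1+0.02325)^t    t·PV
  1        53.75        52.5287        52.5287
  2        53.75        51.3352       102.6703
  3        53.75        50.1687       150.5062
  4        53.75        49.0288       196.1153
  5        53.75        47.9148       239.5740
  6     1,053.75       918.0093     5,508.0556
  Σ                  1,168.9855     6,249.4502
Price P = Σ PV = 1,168.9855.
Macaulay duration = Σ(t·PV) / P = 6,249.4502 / 1,168.9855 = 5.34605 half-year periods.
In years: 5.34605 / 2 = 2.67302 years.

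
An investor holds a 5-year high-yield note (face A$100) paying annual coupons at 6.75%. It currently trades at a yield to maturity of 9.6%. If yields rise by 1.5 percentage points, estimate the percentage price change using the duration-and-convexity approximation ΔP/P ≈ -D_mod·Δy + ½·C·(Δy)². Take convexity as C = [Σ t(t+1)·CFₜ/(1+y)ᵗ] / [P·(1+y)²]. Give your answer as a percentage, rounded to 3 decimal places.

-5.742%

With y = 0.096:
  t   CF        PV=CF/(1+0.096)^t    t·PV        t(t+1)·PV
  1         6.75         6.1588         6.1588          12.3175
  2         6.75         5.6193        11.2386          33.7158
  3         6.75         5.1271        15.3813          61.5252
  4         6.75         4.6780        18.7121          93.5603
  5       106.75        67.5018       337.5088       2,025.0529
  Σ                     89.0849       388.9996       2,226.1718
P = 89.0849; D_Mac = 4.36661 yrs; D_mod = 3.98414 yrs; C = 20.80335.
Duration effect: -3.98414 × (+0.015) = -0.059762
Convexity effect: 0.5 × 20.80335 × (0.015)² = +0.0023404
ΔP/P ≈ -0.059762 + 0.0023404 = -0.057422 = -5.7422%.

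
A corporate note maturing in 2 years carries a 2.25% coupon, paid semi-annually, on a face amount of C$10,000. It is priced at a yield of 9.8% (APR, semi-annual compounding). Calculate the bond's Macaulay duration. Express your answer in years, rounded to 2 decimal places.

1.96 years

Periodic yield y = 0.049. Discount each cash flow and weight by its period:
  t   CF        PV=CF/(1+0.049)^t    t·PV
  1       112.50       107.2450       107.2450
  2       112.50       102.2355       204.4709
  3       112.50        97.4599       292.3798
  4    10,112.50     8,351.3480    33,405.3921
  Σ                  8,658.2884    34,009.4877
Price P = Σ PV = 8,658.2884.
Macaulay duration = Σ(t·PV) / P = 34,009.4877 / 8,658.2884 = 3.92797 half-year periods.
In years: 3.92797 / 2 = 1.96398 years.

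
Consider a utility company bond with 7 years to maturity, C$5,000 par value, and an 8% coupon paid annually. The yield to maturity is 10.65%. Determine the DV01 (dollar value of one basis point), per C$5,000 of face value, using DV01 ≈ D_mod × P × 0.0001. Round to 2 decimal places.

Periodic yield y = 0.1065.
  t   CF        PV=CF/(1+0.1065)^t    t·PV
  1       400.00       361.5002       361.5002
  2       400.00       326.7060       653.4121
  3       400.00       295.2608       885.7823
  4       400.00       266.8421     1,067.3683
  5       400.00       241.1587     1,205.7934
  6       400.00       217.9473     1,307.6838
  7     5,400.00     2,659.0949    18,613.6641
  Σ                  4,368.5099    24,095.2042
P = 4,368.5099; D_Mac = 5.51566 yrs; D_mod = 4.98478 yrs.
DV01 ≈ 4.98478 × 4,368.5099 × 0.0001 = 2.177605.

C$2.18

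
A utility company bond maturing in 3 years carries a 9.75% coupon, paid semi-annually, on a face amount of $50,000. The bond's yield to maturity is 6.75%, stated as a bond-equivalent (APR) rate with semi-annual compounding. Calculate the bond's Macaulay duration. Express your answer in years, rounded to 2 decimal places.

Periodic yield y = 0.03375. Discount each cash flow and weight by its period:
  t   CF        PV=CF/(1+0.03375)^t    t·PV
  1     2,437.50     2,357.9202     2,357.9202
  2     2,437.50     2,280.9385     4,561.8770
  3     2,437.50     2,206.4702     6,619.4105
  4     2,437.50     2,134.4330     8,537.7321
  5     2,437.50     2,064.7478    10,323.7390
  6    52,437.50    42,968.3664   257,810.1985
  Σ                 54,012.8761   290,210.8773
Price P = Σ PV = 54,012.8761.
Macaulay duration = Σ(t·PV) / P = 290,210.8773 / 54,012.8761 = 5.37299 half-year periods.
In years: 5.37299 / 2 = 2.68650 years.

2.69 years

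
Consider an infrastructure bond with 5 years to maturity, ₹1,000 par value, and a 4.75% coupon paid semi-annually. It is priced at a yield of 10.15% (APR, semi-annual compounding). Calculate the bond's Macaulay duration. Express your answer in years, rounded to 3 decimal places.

4.434 years

Periodic yield y = 0.05075. Discount each cash flow and weight by its period:
  t   CF        PV=CF/(1+0.05075)^t    t·PV
  1        23.75        22.6029        22.6029
  2        23.75        21.5112        43.0224
  3        23.75        20.4722        61.4167
  4        23.75        19.4835        77.9338
  5        23.75        18.5424        92.7121
  6        23.75        17.6469       105.8811
  7        23.75        16.7945       117.5617
  8        23.75        15.9834       127.8670
  9        23.75        15.2114       136.9025
  10    1,023.75       624.0220     6,240.2204
  Σ                    792.2704     7,026.1207
Price P = Σ PV = 792.2704.
Macaulay duration = Σ(t·PV) / P = 7,026.1207 / 792.2704 = 8.86834 half-year periods.
In years: 8.86834 / 2 = 4.43417 years.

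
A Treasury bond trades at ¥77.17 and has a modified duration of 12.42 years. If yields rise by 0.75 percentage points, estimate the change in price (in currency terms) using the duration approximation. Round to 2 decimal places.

-¥7.19

Duration approximation: ΔP/P ≈ -D_mod · Δy = -12.42 × (+0.0075) = -0.093150.
ΔP ≈ 77.17 × (-0.093150) = -7.1883855.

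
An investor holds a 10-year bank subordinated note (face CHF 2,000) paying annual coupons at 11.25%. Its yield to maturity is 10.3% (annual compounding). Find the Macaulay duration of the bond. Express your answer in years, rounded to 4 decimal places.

Periodic yield y = 0.103. Discount each cash flow and weight by its year:
  t   CF        PV=CF/(1+0.103)^t    t·PV
  1       225.00       203.9891       203.9891
  2       225.00       184.9403       369.8805
  3       225.00       167.6702       503.0107
  4       225.00       152.0129       608.0516
  5       225.00       137.8177       689.0884
  6       225.00       124.9480       749.6882
  7       225.00       113.2802       792.9613
  8       225.00       102.7019       821.6151
  9       225.00        93.1114       838.0027
  10    2,225.00       834.7855     8,347.8549
  Σ                  2,115.2572    13,924.1426
Price P = Σ PV = 2,115.2572.
Macaulay duration = Σ(t·PV) / P = 13,924.1426 / 2,115.2572 = 6.58272 years.

6.5827 years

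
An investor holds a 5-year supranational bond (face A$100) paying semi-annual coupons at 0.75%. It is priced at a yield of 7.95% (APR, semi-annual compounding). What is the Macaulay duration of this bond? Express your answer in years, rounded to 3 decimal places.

Periodic yield y = 0.03975. Discount each cash flow and weight by its period:
  t   CF        PV=CF/(1+0.03975)^t    t·PV
  1        0.375         0.3607         0.3607
  2        0.375         0.3469         0.6938
  3        0.375         0.3336         1.0008
  4        0.375         0.3209         1.2834
  5        0.375         0.3086         1.5430
  6        0.375         0.2968         1.7808
  7        0.375         0.2854         1.9981
  8        0.375         0.2745         2.1963
  9        0.375         0.2640         2.3764
  10     100.375        67.9730       679.7297
  Σ                     70.7644       692.9630
Price P = Σ PV = 70.7644.
Macaulay duration = Σ(t·PV) / P = 692.9630 / 70.7644 = 9.79254 half-year periods.
In years: 9.79254 / 2 = 4.89627 years.

4.896 years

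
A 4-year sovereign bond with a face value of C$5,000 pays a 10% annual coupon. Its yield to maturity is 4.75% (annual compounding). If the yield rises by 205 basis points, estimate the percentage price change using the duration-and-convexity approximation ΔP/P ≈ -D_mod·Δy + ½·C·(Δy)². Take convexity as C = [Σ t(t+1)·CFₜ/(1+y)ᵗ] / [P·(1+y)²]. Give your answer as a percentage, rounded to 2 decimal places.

With y = 0.0475:
  t   CF        PV=CF/(1+0.0475)^t    t·PV        t(t+1)·PV
  1       500.00       477.3270       477.3270         954.6539
  2       500.00       455.6821       911.3641       2,734.0924
  3       500.00       435.0187     1,305.0560       5,220.2242
  4     5,500.00     4,568.2153    18,272.8612      91,364.3058
  Σ                  5,936.2430    20,966.6083     100,273.2763
P = 5,936.2430; D_Mac = 3.53197 yrs; D_mod = 3.37181 yrs; C = 15.39450.
Duration effect: -3.37181 × (+0.0205) = -0.069122
Convexity effect: 0.5 × 15.39450 × (0.0205)² = +0.0032348
ΔP/P ≈ -0.069122 + 0.0032348 = -0.065887 = -6.5887%.

-6.59%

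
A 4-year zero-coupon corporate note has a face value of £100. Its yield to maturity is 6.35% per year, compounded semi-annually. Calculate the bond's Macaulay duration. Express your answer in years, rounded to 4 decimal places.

A zero-coupon bond has a single cash flow at maturity, so its Macaulay duration equals its maturity: 4 years.
(Equivalently: 8 semi-annual periods ÷ 2 = 4 years.)

4.0000 years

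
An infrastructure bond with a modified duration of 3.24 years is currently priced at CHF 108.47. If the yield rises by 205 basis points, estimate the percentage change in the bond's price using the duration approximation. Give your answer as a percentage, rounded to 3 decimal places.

Duration approximation: ΔP/P ≈ -D_mod · Δy = -3.24 × (+0.0205) = -0.066420.
As a percentage: -6.6420%.

-6.642%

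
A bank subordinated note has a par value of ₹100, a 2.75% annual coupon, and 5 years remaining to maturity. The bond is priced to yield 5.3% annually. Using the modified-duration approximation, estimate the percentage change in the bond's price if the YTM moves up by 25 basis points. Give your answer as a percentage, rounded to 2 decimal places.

Periodic yield y = 0.053. Modified duration first:
  t   CF        PV=CF/(1+0.053)^t    t·PV
  1         2.75         2.6116         2.6116
  2         2.75         2.4801         4.9603
  3         2.75         2.3553         7.0659
  4         2.75         2.2368         8.9470
  5       102.75        79.3670       396.8350
  Σ                     89.0508       420.4198
P = 89.0508; D_Mac = 4.72112 yrs; D_mod = 4.72112/(1+0.053) = 4.48350 yrs.
ΔP/P ≈ -D_mod · Δy = -4.48350 × (+0.0025) = -0.011209 = -1.1209%.

-1.12%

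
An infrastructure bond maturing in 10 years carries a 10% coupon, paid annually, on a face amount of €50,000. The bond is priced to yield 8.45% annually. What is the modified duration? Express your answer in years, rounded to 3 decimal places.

Periodic yield y = 0.0845. First find Macaulay duration:
  t   CF        PV=CF/(1+0.0845)^t    t·PV
  1     5,000.00     4,610.4195     4,610.4195
  2     5,000.00     4,251.1937     8,502.3874
  3     5,000.00     3,919.9573    11,759.8719
  4     5,000.00     3,614.5295    14,458.1182
  5     5,000.00     3,332.8995    16,664.4977
  6     5,000.00     3,073.2130    18,439.2782
  7     5,000.00     2,833.7603    19,836.3220
  8     5,000.00     2,612.9648    20,903.7181
  9     5,000.00     2,409.3728    21,684.3549
  10   55,000.00    24,438.0825   244,380.8247
  Σ                 55,096.3929   381,239.7925
P = 55,096.3929; Macaulay duration = 381,239.7925 / 55,096.3929 = 6.91951 years.
Modified duration = D_Mac / (1 + y) = 6.91951 / 1.0845 = 6.38036 years.

6.380 years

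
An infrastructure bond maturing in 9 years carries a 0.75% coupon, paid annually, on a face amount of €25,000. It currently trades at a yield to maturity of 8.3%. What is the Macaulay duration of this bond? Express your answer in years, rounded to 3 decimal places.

8.608 years

Periodic yield y = 0.083. Discount each cash flow and weight by its year:
  t   CF        PV=CF/(1+0.083)^t    t·PV
  1       187.50       173.1302       173.1302
  2       187.50       159.8617       319.7233
  3       187.50       147.6100       442.8301
  4       187.50       136.2974       545.1894
  5       187.50       125.8517       629.2584
  6       187.50       116.2065       697.2392
  7       187.50       107.3006       751.1041
  8       187.50        99.0772       792.6174
  9    25,187.50    12,289.3512   110,604.1604
  Σ                 13,354.6864   114,955.2525
Price P = Σ PV = 13,354.6864.
Macaulay duration = Σ(t·PV) / P = 114,955.2525 / 13,354.6864 = 8.60786 years.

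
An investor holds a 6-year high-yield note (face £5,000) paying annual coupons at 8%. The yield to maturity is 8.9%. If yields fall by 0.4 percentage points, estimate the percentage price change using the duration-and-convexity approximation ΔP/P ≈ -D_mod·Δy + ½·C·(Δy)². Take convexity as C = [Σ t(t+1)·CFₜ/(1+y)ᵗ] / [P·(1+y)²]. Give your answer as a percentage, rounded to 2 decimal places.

+1.85%

With y = 0.089:
  t   CF        PV=CF/(1+0.089)^t    t·PV        t(t+1)·PV
  1       400.00       367.3095       367.3095         734.6189
  2       400.00       337.2906       674.5812       2,023.7436
  3       400.00       309.7251       929.1752       3,716.7008
  4       400.00       284.4124     1,137.6495       5,688.2473
  5       400.00       261.1684     1,305.8419       7,835.0514
  6     5,400.00     3,237.6245    19,425.7472     135,980.2301
  Σ                  4,797.5304    23,840.3043     155,978.5920
P = 4,797.5304; D_Mac = 4.96929 yrs; D_mod = 4.56317 yrs; C = 27.41521.
Duration effect: -4.56317 × (-0.004) = +0.018253
Convexity effect: 0.5 × 27.41521 × (-0.004)² = +0.0002193
ΔP/P ≈ +0.018253 + 0.0002193 = +0.018472 = +1.8472%.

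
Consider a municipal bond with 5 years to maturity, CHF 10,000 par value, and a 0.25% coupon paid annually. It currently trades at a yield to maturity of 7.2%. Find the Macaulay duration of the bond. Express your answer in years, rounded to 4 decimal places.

Periodic yield y = 0.072. Discount each cash flow and weight by its year:
  t   CF        PV=CF/(1+0.072)^t    t·PV
  1        25.00        23.3209        23.3209
  2        25.00        21.7546        43.5091
  3        25.00        20.2934        60.8803
  4        25.00        18.9304        75.7218
  5    10,025.00     7,081.2586    35,406.2930
  Σ                  7,165.5579    35,609.7251
Price P = Σ PV = 7,165.5579.
Macaulay duration = Σ(t·PV) / P = 35,609.7251 / 7,165.5579 = 4.96957 years.

4.9696 years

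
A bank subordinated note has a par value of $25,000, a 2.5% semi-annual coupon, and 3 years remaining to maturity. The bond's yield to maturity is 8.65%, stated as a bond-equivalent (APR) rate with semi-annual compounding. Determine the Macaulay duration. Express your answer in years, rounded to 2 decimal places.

Periodic yield y = 0.04325. Discount each cash flow and weight by its period:
  t   CF        PV=CF/(1+0.04325)^t    t·PV
  1       312.50       299.5447       299.5447
  2       312.50       287.1265       574.2529
  3       312.50       275.2231       825.6692
  4       312.50       263.8132     1,055.2526
  5       312.50       252.8763     1,264.3813
  6    25,312.50    19,633.8144   117,802.8861
  Σ                 21,012.3980   121,821.9869
Price P = Σ PV = 21,012.3980.
Macaulay duration = Σ(t·PV) / P = 121,821.9869 / 21,012.3980 = 5.79762 half-year periods.
In years: 5.79762 / 2 = 2.89881 years.

2.90 years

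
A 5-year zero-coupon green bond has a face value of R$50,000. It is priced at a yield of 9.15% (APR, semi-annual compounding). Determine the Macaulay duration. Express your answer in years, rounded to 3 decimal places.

5.000 years

A zero-coupon bond has a single cash flow at maturity, so its Macaulay duration equals its maturity: 5 years.
(Equivalently: 10 semi-annual periods ÷ 2 = 5 years.)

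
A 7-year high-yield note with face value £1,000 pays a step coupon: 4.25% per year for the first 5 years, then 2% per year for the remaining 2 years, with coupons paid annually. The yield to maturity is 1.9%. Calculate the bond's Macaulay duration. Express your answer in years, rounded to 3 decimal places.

Periodic yield y = 0.019. Discount each cash flow and weight by its year:
  t   CF        PV=CF/(1+0.019)^t    t·PV
  1        42.50        41.7076        41.7076
  2        42.50        40.9299        81.8598
  3        42.50        40.1667       120.5002
  4        42.50        39.4178       157.6711
  5        42.50        38.6828       193.4140
  6        20.00        17.8643       107.1855
  7     1,020.00       894.0893     6,258.6249
  Σ                  1,112.8583     6,960.9631
Price P = Σ PV = 1,112.8583.
Macaulay duration = Σ(t·PV) / P = 6,960.9631 / 1,112.8583 = 6.25503 years.

6.255 years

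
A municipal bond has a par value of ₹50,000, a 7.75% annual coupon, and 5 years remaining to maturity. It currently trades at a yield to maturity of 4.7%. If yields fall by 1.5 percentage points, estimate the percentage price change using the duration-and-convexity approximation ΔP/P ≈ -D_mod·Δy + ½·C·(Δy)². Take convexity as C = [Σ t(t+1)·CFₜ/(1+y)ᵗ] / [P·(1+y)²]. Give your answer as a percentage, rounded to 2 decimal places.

With y = 0.047:
  t   CF        PV=CF/(1+0.047)^t    t·PV        t(t+1)·PV
  1     3,875.00     3,701.0506     3,701.0506       7,402.1012
  2     3,875.00     3,534.9099     7,069.8197      21,209.4591
  3     3,875.00     3,376.2272    10,128.6815      40,514.7262
  4     3,875.00     3,224.6678    12,898.6712      64,493.3559
  5    53,875.00    42,820.7111   214,103.5553   1,284,621.3320
  Σ                 56,657.5665   247,901.7784   1,418,240.9744
P = 56,657.5665; D_Mac = 4.37544 yrs; D_mod = 4.17903 yrs; C = 22.83488.
Duration effect: -4.17903 × (-0.015) = +0.062685
Convexity effect: 0.5 × 22.83488 × (-0.015)² = +0.0025689
ΔP/P ≈ +0.062685 + 0.0025689 = +0.065254 = +6.5254%.

+6.53%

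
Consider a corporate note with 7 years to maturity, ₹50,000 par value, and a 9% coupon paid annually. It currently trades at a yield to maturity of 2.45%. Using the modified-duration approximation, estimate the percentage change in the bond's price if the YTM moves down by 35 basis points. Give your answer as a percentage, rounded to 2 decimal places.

+1.96%

Periodic yield y = 0.0245. Modified duration first:
  t   CF        PV=CF/(1+0.0245)^t    t·PV
  1     4,500.00     4,392.3865     4,392.3865
  2     4,500.00     4,287.3465     8,574.6931
  3     4,500.00     4,184.8185    12,554.4555
  4     4,500.00     4,084.7423    16,338.9692
  5     4,500.00     3,987.0593    19,935.2967
  6     4,500.00     3,891.7124    23,350.2744
  7    54,500.00    46,005.8186   322,040.7305
  Σ                 70,833.8842   407,186.8059
P = 70,833.8842; D_Mac = 5.74847 yrs; D_mod = 5.74847/(1+0.0245) = 5.61101 yrs.
ΔP/P ≈ -D_mod · Δy = -5.61101 × (-0.0035) = +0.019639 = +1.9639%.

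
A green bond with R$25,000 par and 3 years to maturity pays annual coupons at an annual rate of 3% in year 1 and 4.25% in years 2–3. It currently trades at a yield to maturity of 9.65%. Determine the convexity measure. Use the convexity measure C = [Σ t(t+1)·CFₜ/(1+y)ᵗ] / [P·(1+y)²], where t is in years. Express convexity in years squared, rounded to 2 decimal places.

With y = 0.0965:
  t   CF        PV=CF/(1+0.0965)^t    t·PV        t(t+1)·PV
  1       750.00       683.9945       683.9945       1,367.9891
  2     1,062.50       883.7139     1,767.4277       5,302.2832
  3    26,062.50    19,769.2487    59,307.7460     237,230.9840
  Σ                 21,336.9571    61,759.1683     243,901.2563
P = 21,336.9571.
Convexity = Σ t(t+1)·PV / [P·(1+y)²] = 243,901.2563 / (21,336.9571 × 1.202312) = 9.50746.

9.51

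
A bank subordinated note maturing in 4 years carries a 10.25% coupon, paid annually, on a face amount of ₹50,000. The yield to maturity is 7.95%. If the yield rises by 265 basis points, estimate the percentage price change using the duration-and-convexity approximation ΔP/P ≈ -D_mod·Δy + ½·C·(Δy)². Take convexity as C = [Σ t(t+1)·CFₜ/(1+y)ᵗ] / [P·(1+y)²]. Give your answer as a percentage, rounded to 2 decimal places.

With y = 0.0795:
  t   CF        PV=CF/(1+0.0795)^t    t·PV        t(t+1)·PV
  1     5,125.00     4,747.5683     4,747.5683       9,495.1366
  2     5,125.00     4,397.9327     8,795.8653      26,387.5960
  3     5,125.00     4,074.0460    12,222.1380      48,888.5522
  4    55,125.00    40,593.6419   162,374.5674     811,872.8372
  Σ                 53,813.1889   188,140.1391     896,644.1220
P = 53,813.1889; D_Mac = 3.49617 yrs; D_mod = 3.23870 yrs; C = 14.29836.
Duration effect: -3.23870 × (+0.0265) = -0.085825
Convexity effect: 0.5 × 14.29836 × (0.0265)² = +0.0050205
ΔP/P ≈ -0.085825 + 0.0050205 = -0.080805 = -8.0805%.

-8.08%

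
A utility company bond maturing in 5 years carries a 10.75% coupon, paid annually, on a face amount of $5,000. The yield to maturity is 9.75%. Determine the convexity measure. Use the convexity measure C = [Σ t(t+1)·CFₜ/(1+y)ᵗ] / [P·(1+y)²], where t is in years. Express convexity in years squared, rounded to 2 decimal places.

19.24

With y = 0.0975:
  t   CF        PV=CF/(1+0.0975)^t    t·PV        t(t+1)·PV
  1       537.50       489.7494       489.7494         979.4989
  2       537.50       446.2409       892.4819       2,677.4456
  3       537.50       406.5977     1,219.7930       4,879.1720
  4       537.50       370.4762     1,481.9049       7,409.5247
  5     5,537.50     3,477.6918    17,388.4591     104,330.7548
  Σ                  5,190.7561    21,472.3884     120,276.3960
P = 5,190.7561.
Convexity = Σ t(t+1)·PV / [P·(1+y)²] = 120,276.3960 / (5,190.7561 × 1.204506) = 19.23715.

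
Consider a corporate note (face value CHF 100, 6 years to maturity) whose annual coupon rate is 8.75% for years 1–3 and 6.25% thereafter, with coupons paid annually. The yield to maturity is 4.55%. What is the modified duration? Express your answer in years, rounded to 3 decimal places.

4.810 years

Periodic yield y = 0.0455. First find Macaulay duration:
  t   CF        PV=CF/(1+0.0455)^t    t·PV
  1         8.75         8.3692         8.3692
  2         8.75         8.0050        16.0099
  3         8.75         7.6566        22.9698
  4         6.25         5.2310        20.9240
  5         6.25         5.0033        25.0167
  6       106.25        81.3551       488.1305
  Σ                    115.6202       581.4201
P = 115.6202; Macaulay duration = 581.4201 / 115.6202 = 5.02871 years.
Modified duration = D_Mac / (1 + y) = 5.02871 / 1.0455 = 4.80986 years.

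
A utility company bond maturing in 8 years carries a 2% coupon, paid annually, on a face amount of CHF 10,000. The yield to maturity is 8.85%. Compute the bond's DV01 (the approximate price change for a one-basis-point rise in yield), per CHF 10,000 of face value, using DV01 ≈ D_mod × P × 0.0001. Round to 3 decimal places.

CHF 4.144

Periodic yield y = 0.0885.
  t   CF        PV=CF/(1+0.0885)^t    t·PV
  1       200.00       183.7391       183.7391
  2       200.00       168.8003       337.6005
  3       200.00       155.0760       465.2281
  4       200.00       142.4677       569.8706
  5       200.00       130.8844       654.4219
  6       200.00       120.2429       721.4573
  7       200.00       110.4666       773.2662
  8    10,200.00     5,175.7430    41,405.9441
  Σ                  6,187.4199    45,111.5279
P = 6,187.4199; D_Mac = 7.29085 yrs; D_mod = 6.69807 yrs.
DV01 ≈ 6.69807 × 6,187.4199 × 0.0001 = 4.144376.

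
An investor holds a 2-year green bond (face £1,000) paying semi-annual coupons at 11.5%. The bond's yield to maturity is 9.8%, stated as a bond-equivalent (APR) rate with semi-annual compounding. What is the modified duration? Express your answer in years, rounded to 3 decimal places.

1.759 years

Periodic yield y = 0.049. First find Macaulay duration:
  t   CF        PV=CF/(1+0.049)^t    t·PV
  1        57.50        54.8141        54.8141
  2        57.50        52.2537       104.5074
  3        57.50        49.8128       149.4385
  4     1,057.50       873.3301     3,493.3204
  Σ                  1,030.2107     3,802.0804
P = 1,030.2107; Macaulay duration = 3,802.0804 / 1,030.2107 = 3.69059 half-year periods = 1.84529 years.
Modified duration = D_Mac / (1 + y) = 1.84529 / 1.049 = 1.75910 years.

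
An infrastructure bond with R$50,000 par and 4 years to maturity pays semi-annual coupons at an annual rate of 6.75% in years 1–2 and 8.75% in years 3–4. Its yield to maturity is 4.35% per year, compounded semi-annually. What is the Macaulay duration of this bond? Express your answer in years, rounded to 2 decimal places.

3.58 years

Periodic yield y = 0.02175. Discount each cash flow and weight by its period:
  t   CF        PV=CF/(1+0.02175)^t    t·PV
  1     1,687.50     1,651.5782     1,651.5782
  2     1,687.50     1,616.4210     3,232.8420
  3     1,687.50     1,582.0123     4,746.0368
  4     1,687.50     1,548.3359     6,193.3438
  5     2,187.50     1,964.3770     9,821.8848
  6     2,187.50     1,922.5612    11,535.3675
  7     2,187.50     1,881.6357    13,171.4497
  8    52,187.50    43,934.8676   351,478.9406
  Σ                 56,101.7888   401,831.4433
Price P = Σ PV = 56,101.7888.
Macaulay duration = Σ(t·PV) / P = 401,831.4433 / 56,101.7888 = 7.16254 half-year periods.
In years: 7.16254 / 2 = 3.58127 years.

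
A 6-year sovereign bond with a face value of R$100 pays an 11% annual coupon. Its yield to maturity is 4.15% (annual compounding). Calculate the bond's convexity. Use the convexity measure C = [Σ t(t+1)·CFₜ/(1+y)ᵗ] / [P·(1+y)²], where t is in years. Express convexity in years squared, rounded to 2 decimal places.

29.26

With y = 0.0415:
  t   CF        PV=CF/(1+0.0415)^t    t·PV        t(t+1)·PV
  1        11.00        10.5617        10.5617          21.1234
  2        11.00        10.1408        20.2817          60.8451
  3        11.00         9.7368        29.2103         116.8412
  4        11.00         9.3488        37.3952         186.9759
  5        11.00         8.9763        44.8814         269.2884
  6       111.00        86.9696       521.8174       3,652.7220
  Σ                    135.7339       664.1477       4,307.7959
P = 135.7339.
Convexity = Σ t(t+1)·PV / [P·(1+y)²] = 4,307.7959 / (135.7339 × 1.084722) = 29.25823.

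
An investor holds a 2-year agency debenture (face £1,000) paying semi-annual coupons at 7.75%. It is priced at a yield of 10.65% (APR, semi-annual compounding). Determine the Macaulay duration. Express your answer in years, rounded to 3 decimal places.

Periodic yield y = 0.05325. Discount each cash flow and weight by its period:
  t   CF        PV=CF/(1+0.05325)^t    t·PV
  1        38.75        36.7909        36.7909
  2        38.75        34.9308        69.8616
  3        38.75        33.1648        99.4944
  4     1,038.75       844.0830     3,376.3321
  Σ                    948.9695     3,582.4790
Price P = Σ PV = 948.9695.
Macaulay duration = Σ(t·PV) / P = 3,582.4790 / 948.9695 = 3.77513 half-year periods.
In years: 3.77513 / 2 = 1.88756 years.

1.888 years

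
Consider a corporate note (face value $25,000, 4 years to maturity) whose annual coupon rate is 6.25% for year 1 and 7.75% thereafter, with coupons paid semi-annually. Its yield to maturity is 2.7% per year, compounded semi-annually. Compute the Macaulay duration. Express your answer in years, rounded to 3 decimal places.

3.597 years

Periodic yield y = 0.0135. Discount each cash flow and weight by its period:
  t   CF        PV=CF/(1+0.0135)^t    t·PV
  1       781.25       770.8436       770.8436
  2       781.25       760.5758     1,521.1517
  3       968.75       930.5516     2,791.6548
  4       968.75       918.1565     3,672.6259
  5       968.75       905.9265     4,529.6324
  6       968.75       893.8594     5,363.1562
  7       968.75       881.9530     6,173.6710
  8    25,968.75    23,327.1145   186,616.9161
  Σ                 29,388.9809   211,439.6517
Price P = Σ PV = 29,388.9809.
Macaulay duration = Σ(t·PV) / P = 211,439.6517 / 29,388.9809 = 7.19452 half-year periods.
In years: 7.19452 / 2 = 3.59726 years.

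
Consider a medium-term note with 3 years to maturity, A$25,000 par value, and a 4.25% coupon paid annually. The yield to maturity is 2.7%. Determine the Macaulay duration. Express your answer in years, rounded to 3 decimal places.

2.882 years

Periodic yield y = 0.027. Discount each cash flow and weight by its year:
  t   CF        PV=CF/(1+0.027)^t    t·PV
  1     1,062.50     1,034.5667     1,034.5667
  2     1,062.50     1,007.3678     2,014.7355
  3    26,062.50    24,060.5052    72,181.5155
  Σ                 26,102.4396    75,230.8178
Price P = Σ PV = 26,102.4396.
Macaulay duration = Σ(t·PV) / P = 75,230.8178 / 26,102.4396 = 2.88214 years.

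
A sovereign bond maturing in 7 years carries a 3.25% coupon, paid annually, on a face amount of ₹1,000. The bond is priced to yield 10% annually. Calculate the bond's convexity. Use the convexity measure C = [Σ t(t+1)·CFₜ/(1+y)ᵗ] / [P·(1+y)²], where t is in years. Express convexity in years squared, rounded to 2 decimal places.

39.40

With y = 0.1:
  t   CF        PV=CF/(1+0.1)^t    t·PV        t(t+1)·PV
  1        32.50        29.5455        29.5455          59.0909
  2        32.50        26.8595        53.7190         161.1570
  3        32.50        24.4177        73.2532         293.0128
  4        32.50        22.1979        88.7917         443.9587
  5        32.50        20.1799       100.8997         605.3983
  6        32.50        18.3454       110.0724         770.5069
  7     1,032.50       529.8358     3,708.8503      29,670.8024
  Σ                    671.3817     4,165.1318      32,003.9271
P = 671.3817.
Convexity = Σ t(t+1)·PV / [P·(1+y)²] = 32,003.9271 / (671.3817 × 1.210000) = 39.39566.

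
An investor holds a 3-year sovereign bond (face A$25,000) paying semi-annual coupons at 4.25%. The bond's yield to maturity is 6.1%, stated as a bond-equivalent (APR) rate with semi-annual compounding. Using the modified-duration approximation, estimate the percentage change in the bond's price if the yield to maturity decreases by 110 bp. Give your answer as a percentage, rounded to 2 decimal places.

+3.04%

Periodic yield y = 0.0305. Modified duration first:
  t   CF        PV=CF/(1+0.0305)^t    t·PV
  1       531.25       515.5264       515.5264
  2       531.25       500.2683     1,000.5365
  3       531.25       485.4617     1,456.3850
  4       531.25       471.0933     1,884.3733
  5       531.25       457.1503     2,285.7513
  6    25,531.25    21,319.8479   127,919.0873
  Σ                 23,749.3478   135,061.6598
P = 23,749.3478; D_Mac = 5.68696 half-year periods = 2.84348 yrs; D_mod = 2.84348/(1+0.0305) = 2.75932 yrs.
ΔP/P ≈ -D_mod · Δy = -2.75932 × (-0.011) = +0.030353 = +3.0353%.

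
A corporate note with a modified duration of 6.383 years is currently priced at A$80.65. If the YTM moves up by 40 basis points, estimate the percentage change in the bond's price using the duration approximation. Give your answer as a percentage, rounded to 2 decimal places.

Duration approximation: ΔP/P ≈ -D_mod · Δy = -6.383 × (+0.004) = -0.025532.
As a percentage: -2.5532%.

-2.55%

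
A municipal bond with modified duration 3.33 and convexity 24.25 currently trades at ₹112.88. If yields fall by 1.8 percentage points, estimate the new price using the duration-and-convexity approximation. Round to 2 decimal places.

Duration effect: -D_mod·Δy = -3.33 × (-0.018) = +0.059940
Convexity effect: ½·C·(Δy)² = 0.5 × 24.25 × (-0.018)² = +0.0039285
ΔP/P ≈ +0.059940 + 0.0039285 = +0.0638685
New price ≈ 112.88 × (1 + 0.0638685) = 120.08947628.

₹120.09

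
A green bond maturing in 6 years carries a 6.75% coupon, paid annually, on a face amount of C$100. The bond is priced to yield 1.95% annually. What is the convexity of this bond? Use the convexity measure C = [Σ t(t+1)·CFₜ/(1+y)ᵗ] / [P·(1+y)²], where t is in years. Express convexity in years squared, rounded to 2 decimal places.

33.58

With y = 0.0195:
  t   CF        PV=CF/(1+0.0195)^t    t·PV        t(t+1)·PV
  1         6.75         6.6209         6.6209          13.2418
  2         6.75         6.4943        12.9885          38.9655
  3         6.75         6.3700        19.1101          76.4405
  4         6.75         6.2482        24.9928         124.9640
  5         6.75         6.1287        30.6434         183.8607
  6       106.75        95.0702       570.4213       3,992.9493
  Σ                    126.9323       664.7771       4,430.4217
P = 126.9323.
Convexity = Σ t(t+1)·PV / [P·(1+y)²] = 4,430.4217 / (126.9323 × 1.039380) = 33.58137.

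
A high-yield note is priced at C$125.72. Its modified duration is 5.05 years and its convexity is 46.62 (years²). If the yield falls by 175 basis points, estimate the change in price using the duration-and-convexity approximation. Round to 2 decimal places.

+C$12.01

Duration effect: -D_mod·Δy = -5.05 × (-0.0175) = +0.088375
Convexity effect: ½·C·(Δy)² = 0.5 × 46.62 × (-0.0175)² = +0.0071386875
ΔP/P ≈ +0.088375 + 0.0071386875 = +0.0955136875
ΔP ≈ 125.72 × (+0.0955136875) = +12.0079807925.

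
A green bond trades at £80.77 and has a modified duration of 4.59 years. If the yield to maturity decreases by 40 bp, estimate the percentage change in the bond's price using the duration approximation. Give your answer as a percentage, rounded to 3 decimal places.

Duration approximation: ΔP/P ≈ -D_mod · Δy = -4.59 × (-0.004) = +0.018360.
As a percentage: +1.8360%.

+1.836%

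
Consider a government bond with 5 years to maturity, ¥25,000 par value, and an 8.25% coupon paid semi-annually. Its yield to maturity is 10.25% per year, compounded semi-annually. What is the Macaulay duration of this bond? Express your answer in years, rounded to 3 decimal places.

Periodic yield y = 0.05125. Discount each cash flow and weight by its period:
  t   CF        PV=CF/(1+0.05125)^t    t·PV
  1     1,031.25       980.9750       980.9750
  2     1,031.25       933.1510     1,866.3021
  3     1,031.25       887.6585     2,662.9756
  4     1,031.25       844.3839     3,377.5355
  5     1,031.25       803.2189     4,016.0945
  6     1,031.25       764.0608     4,584.3647
  7     1,031.25       726.8117     5,087.6818
  8     1,031.25       691.3785     5,531.0283
  9     1,031.25       657.6728     5,919.0552
  10   26,031.25    15,791.9200   157,919.1999
  Σ                 23,081.2312   191,945.2126
Price P = Σ PV = 23,081.2312.
Macaulay duration = Σ(t·PV) / P = 191,945.2126 / 23,081.2312 = 8.31607 half-year periods.
In years: 8.31607 / 2 = 4.15804 years.

4.158 years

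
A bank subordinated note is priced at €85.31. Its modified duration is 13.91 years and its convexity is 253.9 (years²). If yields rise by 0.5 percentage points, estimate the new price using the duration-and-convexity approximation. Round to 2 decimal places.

€79.65

Duration effect: -D_mod·Δy = -13.91 × (+0.005) = -0.069550
Convexity effect: ½·C·(Δy)² = 0.5 × 253.9 × (0.005)² = +0.00317375
ΔP/P ≈ -0.069550 + 0.00317375 = -0.06637625
New price ≈ 85.31 × (1 - 0.06637625) = 79.6474421125.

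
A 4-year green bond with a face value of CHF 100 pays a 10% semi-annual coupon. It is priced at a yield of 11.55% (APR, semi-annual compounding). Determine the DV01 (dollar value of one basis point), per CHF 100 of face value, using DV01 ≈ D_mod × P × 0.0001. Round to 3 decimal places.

Periodic yield y = 0.05775.
  t   CF        PV=CF/(1+0.05775)^t    t·PV
  1         5.00         4.7270         4.7270
  2         5.00         4.4689         8.9379
  3         5.00         4.2249        12.6748
  4         5.00         3.9943        15.9771
  5         5.00         3.7762        18.8810
  6         5.00         3.5700        21.4202
  7         5.00         3.3751        23.6258
  8       105.00        67.0077       536.0620
  Σ                     95.1443       642.3058
P = 95.1443; D_Mac = 6.75086 half-year periods = 3.37543 yrs; D_mod = 3.19114 yrs.
DV01 ≈ 3.19114 × 95.1443 × 0.0001 = 0.030362.

CHF 0.030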